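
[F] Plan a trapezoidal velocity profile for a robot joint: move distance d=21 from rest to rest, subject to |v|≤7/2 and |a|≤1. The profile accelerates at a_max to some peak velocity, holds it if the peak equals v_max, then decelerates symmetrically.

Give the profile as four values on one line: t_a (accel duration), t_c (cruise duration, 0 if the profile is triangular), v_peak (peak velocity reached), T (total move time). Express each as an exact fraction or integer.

t_a=7/2 t_c=5/2 v_peak=7/2 T=19/2

(v_max)²/a_max = (7/2)²/1 = 49/4
21 ≥ 49/4 ⇒ cruise phase
t_a = (7/2)/1 = 7/2; v_peak = 7/2
d_cruise = 21 − 49/4 = 35/4; t_c = (35/4)/(7/2) = 5/2
T = 2·7/2 + 5/2 = 19/2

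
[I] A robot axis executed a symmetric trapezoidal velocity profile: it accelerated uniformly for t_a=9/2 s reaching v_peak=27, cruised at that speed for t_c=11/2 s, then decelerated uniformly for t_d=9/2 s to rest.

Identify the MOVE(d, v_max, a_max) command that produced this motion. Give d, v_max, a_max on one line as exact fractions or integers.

d=270 v_max=27 a_max=6

a_max = 27/(9/2) = 6
d_a = ½·27·9/2 = 243/4; d_c = 27·11/2 = 297/2
d = 2·243/4 + 297/2 = 270
t_c = 11/2 > 0 ⇒ limit active, v_max = 27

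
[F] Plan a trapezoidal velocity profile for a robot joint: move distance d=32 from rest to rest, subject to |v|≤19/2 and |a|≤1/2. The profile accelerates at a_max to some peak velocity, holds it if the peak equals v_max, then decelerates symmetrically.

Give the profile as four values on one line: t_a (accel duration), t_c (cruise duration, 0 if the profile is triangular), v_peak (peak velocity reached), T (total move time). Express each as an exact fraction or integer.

t_a=8 t_c=0 v_peak=4 T=16

v_max²/a_max = (19/2)²/(1/2) = 361/2
32 < 361/2 → triangular
v_peak = √(32·1/2) = √16 = 4
t_a = 4/(1/2) = 8; t_c = 0
T = 2·8 = 16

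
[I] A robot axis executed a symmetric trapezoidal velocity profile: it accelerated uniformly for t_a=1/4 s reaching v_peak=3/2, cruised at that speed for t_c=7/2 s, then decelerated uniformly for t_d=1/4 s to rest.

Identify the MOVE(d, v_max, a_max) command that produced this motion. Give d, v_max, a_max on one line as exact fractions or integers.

a_max = (3/2)/(1/4) = 6
d_a = ½·3/2·1/4 = 3/16; d_c = 3/2·7/2 = 21/4
d = 2·3/16 + 21/4 = 45/8
t_c = 7/2 > 0 ⇒ limit active, v_max = 3/2

d=45/8 v_max=3/2 a_max=6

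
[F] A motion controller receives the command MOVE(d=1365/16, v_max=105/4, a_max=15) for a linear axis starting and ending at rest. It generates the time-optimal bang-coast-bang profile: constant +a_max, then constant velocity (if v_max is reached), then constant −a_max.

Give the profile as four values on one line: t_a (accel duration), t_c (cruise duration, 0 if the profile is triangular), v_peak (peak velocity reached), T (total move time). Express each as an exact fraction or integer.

t_a=7/4 t_c=3/2 v_peak=105/4 T=5

v_max²/a_max = (105/4)²/15 = 735/16
1365/16 ≥ 735/16 → trapezoidal
t_a = (105/4)/15 = 7/4; v_peak = 105/4
d_cruise = 1365/16 − 735/16 = 315/8; t_c = (315/8)/(105/4) = 3/2
T = 2·7/4 + 3/2 = 5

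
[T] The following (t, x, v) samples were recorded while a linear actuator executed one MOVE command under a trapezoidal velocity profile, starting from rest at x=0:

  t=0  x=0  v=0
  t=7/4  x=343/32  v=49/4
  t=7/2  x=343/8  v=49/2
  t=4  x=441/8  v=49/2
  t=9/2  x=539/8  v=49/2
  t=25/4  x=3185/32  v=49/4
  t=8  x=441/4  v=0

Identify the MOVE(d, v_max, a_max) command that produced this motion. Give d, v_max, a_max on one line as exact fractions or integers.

final state: t=8, x=441/4, v=0 → d = 441/4
a_max = (49/4−0)/(7/4−0) = 7
max v = 49/2 over t∈[7/2,9/2] → v_max = 49/2
check: 49/2·(7/2+1) = 441/4 ✓

d=441/4 v_max=49/2 a_max=7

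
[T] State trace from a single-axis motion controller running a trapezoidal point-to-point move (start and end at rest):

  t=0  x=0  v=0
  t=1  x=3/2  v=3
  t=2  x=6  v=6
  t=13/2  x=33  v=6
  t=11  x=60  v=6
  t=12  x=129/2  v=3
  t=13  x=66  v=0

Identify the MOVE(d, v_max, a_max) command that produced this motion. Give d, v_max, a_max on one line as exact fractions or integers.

d=66 v_max=6 a_max=3

final state: t=13, x=66, v=0 → d = 66
a_max = (3−0)/(1−0) = 3
max v = 6 over t∈[2,11] → v_max = 6
check: 6·(2+9) = 66 ✓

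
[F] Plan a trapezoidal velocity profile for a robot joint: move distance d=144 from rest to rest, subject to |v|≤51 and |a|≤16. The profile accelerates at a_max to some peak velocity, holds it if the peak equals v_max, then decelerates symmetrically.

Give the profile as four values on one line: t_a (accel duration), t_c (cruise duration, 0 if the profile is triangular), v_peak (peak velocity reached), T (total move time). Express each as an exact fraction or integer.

t_a=3 t_c=0 v_peak=48 T=6

vₘ²/aₘ = 51²/16 = 2601/16
144 < 2601/16 so t_c = 0
v_peak = √(144·16) = √2304 = 48
t_a = 48/16 = 3; t_c = 0
T = 2·3 = 6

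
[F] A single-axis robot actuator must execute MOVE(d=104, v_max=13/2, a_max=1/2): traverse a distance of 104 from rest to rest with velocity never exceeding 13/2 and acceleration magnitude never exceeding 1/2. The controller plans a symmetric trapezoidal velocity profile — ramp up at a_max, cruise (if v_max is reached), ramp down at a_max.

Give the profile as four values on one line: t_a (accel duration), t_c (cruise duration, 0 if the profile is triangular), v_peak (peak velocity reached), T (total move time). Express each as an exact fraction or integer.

t_a=13 t_c=3 v_peak=13/2 T=29

vₘ²/aₘ = (13/2)²/(1/2) = 169/2
104 ≥ 169/2 → trapezoidal
t_a = (13/2)/(1/2) = 13; v_peak = 13/2
d_cruise = 104 − 169/2 = 39/2; t_c = (39/2)/(13/2) = 3
T = 2·13 + 3 = 29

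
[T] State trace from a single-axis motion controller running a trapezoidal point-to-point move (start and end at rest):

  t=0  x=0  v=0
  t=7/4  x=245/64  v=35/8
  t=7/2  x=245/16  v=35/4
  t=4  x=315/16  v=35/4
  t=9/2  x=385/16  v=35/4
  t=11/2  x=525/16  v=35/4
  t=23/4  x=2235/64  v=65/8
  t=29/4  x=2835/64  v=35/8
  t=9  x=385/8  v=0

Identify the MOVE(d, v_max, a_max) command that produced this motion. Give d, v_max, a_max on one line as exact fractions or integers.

d=385/8 v_max=35/4 a_max=5/2

final state: t=9, x=385/8, v=0 → d = 385/8
a_max = (35/8−0)/(7/4−0) = 5/2
max v = 35/4 over t∈[7/2,11/2] → v_max = 35/4
check: 35/4·(7/2+2) = 385/8 ✓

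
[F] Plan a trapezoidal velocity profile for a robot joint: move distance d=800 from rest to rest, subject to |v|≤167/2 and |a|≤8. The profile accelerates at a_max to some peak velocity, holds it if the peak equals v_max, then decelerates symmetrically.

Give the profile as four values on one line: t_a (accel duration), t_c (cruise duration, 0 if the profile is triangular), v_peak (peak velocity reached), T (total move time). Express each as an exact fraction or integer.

v_max²/a_max = (167/2)²/8 = 27889/32
800 < 27889/32 ⇒ no cruise
v_peak = √(800·8) = √6400 = 80
t_a = 80/8 = 10; t_c = 0
T = 2·10 = 20

t_a=10 t_c=0 v_peak=80 T=20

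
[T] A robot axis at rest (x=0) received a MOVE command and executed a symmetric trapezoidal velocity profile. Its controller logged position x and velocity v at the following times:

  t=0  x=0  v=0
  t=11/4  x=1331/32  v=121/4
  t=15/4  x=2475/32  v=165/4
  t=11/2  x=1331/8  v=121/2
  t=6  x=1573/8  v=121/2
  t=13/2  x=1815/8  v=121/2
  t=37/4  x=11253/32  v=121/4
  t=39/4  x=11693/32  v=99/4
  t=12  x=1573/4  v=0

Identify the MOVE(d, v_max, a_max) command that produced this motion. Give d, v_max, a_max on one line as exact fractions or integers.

d=1573/4 v_max=121/2 a_max=11

final state: t=12, x=1573/4, v=0 → d = 1573/4
a_max = (121/4−0)/(11/4−0) = 11
max v = 121/2 over t∈[11/2,13/2] → v_max = 121/2
check: 121/2·(11/2+1) = 1573/4 ✓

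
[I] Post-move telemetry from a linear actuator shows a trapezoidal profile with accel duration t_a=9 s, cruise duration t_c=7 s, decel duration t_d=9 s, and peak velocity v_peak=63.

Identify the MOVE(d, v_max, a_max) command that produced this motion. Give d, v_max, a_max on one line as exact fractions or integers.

d=1008 v_max=63 a_max=7

a_max = 63/9 = 7
d_a = ½·63·9 = 567/2; d_c = 63·7 = 441
d = 2·567/2 + 441 = 1008
t_c = 7 > 0 so v_max = 63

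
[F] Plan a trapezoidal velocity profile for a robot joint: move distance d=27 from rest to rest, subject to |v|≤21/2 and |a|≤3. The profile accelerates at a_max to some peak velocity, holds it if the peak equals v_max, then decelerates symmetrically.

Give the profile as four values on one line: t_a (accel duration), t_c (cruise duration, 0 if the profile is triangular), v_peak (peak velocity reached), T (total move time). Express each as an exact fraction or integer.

v_max²/a_max = (21/2)²/3 = 147/4
27 < 147/4 ⇒ no cruise
v_peak = √(27·3) = √81 = 9
t_a = 9/3 = 3; t_c = 0
T = 2·3 = 6

t_a=3 t_c=0 v_peak=9 T=6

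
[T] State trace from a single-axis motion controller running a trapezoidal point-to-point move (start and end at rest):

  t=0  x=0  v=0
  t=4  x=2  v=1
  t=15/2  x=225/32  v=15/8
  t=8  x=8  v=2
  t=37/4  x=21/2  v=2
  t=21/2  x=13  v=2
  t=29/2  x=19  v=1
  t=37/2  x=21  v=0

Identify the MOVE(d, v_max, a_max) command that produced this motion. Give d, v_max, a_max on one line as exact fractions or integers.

final state: t=37/2, x=21, v=0 → d = 21
a_max = (1−0)/(4−0) = 1/4
max v = 2 over t∈[8,21/2] → v_max = 2
check: 2·(8+5/2) = 21 ✓

d=21 v_max=2 a_max=1/4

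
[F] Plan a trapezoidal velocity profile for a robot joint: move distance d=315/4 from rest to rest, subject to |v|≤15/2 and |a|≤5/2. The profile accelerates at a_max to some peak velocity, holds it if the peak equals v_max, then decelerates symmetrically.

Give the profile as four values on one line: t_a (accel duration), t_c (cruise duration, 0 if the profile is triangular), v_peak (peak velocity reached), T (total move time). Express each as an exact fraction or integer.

t_a=3 t_c=15/2 v_peak=15/2 T=27/2

vₘ²/aₘ = (15/2)²/(5/2) = 45/2
315/4 ≥ 45/2 → trapezoidal
t_a = (15/2)/(5/2) = 3; v_peak = 15/2
d_cruise = 315/4 − 45/2 = 225/4; t_c = (225/4)/(15/2) = 15/2
T = 2·3 + 15/2 = 27/2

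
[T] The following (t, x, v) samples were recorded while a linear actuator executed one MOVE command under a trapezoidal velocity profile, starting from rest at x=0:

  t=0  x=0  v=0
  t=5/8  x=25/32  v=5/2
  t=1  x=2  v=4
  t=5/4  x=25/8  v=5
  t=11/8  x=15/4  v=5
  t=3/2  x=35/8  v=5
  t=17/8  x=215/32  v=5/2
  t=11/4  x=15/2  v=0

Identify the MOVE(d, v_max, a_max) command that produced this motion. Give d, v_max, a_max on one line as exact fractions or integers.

d=15/2 v_max=5 a_max=4

final state: t=11/4, x=15/2, v=0 → d = 15/2
a_max = (5/2−0)/(5/8−0) = 4
max v = 5 over t∈[5/4,3/2] → v_max = 5
check: 5·(5/4+1/4) = 15/2 ✓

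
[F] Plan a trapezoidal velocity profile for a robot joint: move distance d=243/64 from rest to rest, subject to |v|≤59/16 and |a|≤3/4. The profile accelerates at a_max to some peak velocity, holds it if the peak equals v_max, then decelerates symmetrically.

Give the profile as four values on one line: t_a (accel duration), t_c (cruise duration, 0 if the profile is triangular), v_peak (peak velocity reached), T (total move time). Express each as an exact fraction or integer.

v_max²/a_max = (59/16)²/(3/4) = 3481/192
243/64 < 3481/192 so t_c = 0
v_peak = √(243/64·3/4) = √(729/256) = 27/16
t_a = (27/16)/(3/4) = 9/4; t_c = 0
T = 2·9/4 = 9/2

t_a=9/4 t_c=0 v_peak=27/16 T=9/2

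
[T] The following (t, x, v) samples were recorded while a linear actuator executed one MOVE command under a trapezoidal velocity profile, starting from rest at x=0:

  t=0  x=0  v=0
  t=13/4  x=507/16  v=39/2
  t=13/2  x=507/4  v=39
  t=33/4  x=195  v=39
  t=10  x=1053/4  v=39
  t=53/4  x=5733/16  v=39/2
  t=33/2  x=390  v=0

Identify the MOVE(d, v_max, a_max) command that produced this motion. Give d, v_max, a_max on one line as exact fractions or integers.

final state: t=33/2, x=390, v=0 → d = 390
a_max = (39/2−0)/(13/4−0) = 6
max v = 39 over t∈[13/2,10] → v_max = 39
check: 39·(13/2+7/2) = 390 ✓

d=390 v_max=39 a_max=6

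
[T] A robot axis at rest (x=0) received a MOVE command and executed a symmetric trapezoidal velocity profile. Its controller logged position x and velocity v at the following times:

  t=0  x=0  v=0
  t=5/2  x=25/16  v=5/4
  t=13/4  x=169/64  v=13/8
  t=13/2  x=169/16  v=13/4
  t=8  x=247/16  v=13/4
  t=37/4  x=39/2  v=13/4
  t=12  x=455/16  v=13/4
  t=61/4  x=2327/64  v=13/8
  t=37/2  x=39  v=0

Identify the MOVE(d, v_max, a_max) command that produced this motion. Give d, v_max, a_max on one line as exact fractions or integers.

d=39 v_max=13/4 a_max=1/2

final state: t=37/2, x=39, v=0 → d = 39
a_max = (5/4−0)/(5/2−0) = 1/2
max v = 13/4 over t∈[13/2,12] → v_max = 13/4
check: 13/4·(13/2+11/2) = 39 ✓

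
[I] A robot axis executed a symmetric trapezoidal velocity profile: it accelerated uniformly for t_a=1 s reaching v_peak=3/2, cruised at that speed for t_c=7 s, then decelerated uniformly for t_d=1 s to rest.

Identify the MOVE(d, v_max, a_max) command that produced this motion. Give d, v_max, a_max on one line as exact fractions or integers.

a_max = (3/2)/1 = 3/2
d_a = ½·3/2·1 = 3/4; d_c = 3/2·7 = 21/2
d = 2·3/4 + 21/2 = 12
t_c = 7 > 0 ⇒ limit active, v_max = 3/2

d=12 v_max=3/2 a_max=3/2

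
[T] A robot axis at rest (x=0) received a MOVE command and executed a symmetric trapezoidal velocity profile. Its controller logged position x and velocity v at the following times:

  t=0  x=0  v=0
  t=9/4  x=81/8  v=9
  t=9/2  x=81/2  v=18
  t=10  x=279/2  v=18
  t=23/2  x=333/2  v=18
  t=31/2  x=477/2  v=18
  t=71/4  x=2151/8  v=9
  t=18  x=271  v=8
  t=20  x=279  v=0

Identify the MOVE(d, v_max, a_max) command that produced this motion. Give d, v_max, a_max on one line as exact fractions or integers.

final state: t=20, x=279, v=0 → d = 279
a_max = (9−0)/(9/4−0) = 4
max v = 18 over t∈[9/2,31/2] → v_max = 18
check: 18·(9/2+11) = 279 ✓

d=279 v_max=18 a_max=4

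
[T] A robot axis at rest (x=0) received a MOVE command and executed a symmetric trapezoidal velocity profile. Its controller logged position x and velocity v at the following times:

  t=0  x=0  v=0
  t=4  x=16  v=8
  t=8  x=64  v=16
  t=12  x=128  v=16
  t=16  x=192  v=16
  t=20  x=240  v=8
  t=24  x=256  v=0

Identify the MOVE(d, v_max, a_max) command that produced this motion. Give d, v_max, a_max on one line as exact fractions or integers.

d=256 v_max=16 a_max=2

final state: t=24, x=256, v=0 → d = 256
a_max = (8−0)/(4−0) = 2
max v = 16 over t∈[8,16] → v_max = 16
check: 16·(8+8) = 256 ✓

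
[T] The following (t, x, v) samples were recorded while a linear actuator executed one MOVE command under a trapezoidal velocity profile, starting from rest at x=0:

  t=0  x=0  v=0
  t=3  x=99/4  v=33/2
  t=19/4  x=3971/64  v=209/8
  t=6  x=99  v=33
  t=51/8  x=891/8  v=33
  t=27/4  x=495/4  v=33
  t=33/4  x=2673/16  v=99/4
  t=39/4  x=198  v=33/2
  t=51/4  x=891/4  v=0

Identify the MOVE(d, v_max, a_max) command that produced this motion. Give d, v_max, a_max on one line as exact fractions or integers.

d=891/4 v_max=33 a_max=11/2

final state: t=51/4, x=891/4, v=0 → d = 891/4
a_max = (33/2−0)/(3−0) = 11/2
max v = 33 over t∈[6,27/4] → v_max = 33
check: 33·(6+3/4) = 891/4 ✓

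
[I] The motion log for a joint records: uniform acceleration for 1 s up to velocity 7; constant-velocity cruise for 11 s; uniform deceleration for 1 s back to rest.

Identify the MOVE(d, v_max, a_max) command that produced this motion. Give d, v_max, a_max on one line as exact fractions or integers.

d=84 v_max=7 a_max=7

a_max = 7/1 = 7
d_a = ½·7·1 = 7/2; d_c = 7·11 = 77
d = 2·7/2 + 77 = 84
t_c = 11 > 0 ⇒ limit active, v_max = 7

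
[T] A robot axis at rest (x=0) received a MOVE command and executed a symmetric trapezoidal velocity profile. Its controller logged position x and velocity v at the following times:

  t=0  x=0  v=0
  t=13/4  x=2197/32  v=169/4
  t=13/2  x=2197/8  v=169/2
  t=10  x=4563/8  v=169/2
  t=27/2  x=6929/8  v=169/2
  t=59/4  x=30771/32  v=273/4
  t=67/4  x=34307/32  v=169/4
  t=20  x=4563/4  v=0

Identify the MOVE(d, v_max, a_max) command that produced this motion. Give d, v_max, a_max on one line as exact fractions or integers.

final state: t=20, x=4563/4, v=0 → d = 4563/4
a_max = (169/4−0)/(13/4−0) = 13
max v = 169/2 over t∈[13/2,27/2] → v_max = 169/2
check: 169/2·(13/2+7) = 4563/4 ✓

d=4563/4 v_max=169/2 a_max=13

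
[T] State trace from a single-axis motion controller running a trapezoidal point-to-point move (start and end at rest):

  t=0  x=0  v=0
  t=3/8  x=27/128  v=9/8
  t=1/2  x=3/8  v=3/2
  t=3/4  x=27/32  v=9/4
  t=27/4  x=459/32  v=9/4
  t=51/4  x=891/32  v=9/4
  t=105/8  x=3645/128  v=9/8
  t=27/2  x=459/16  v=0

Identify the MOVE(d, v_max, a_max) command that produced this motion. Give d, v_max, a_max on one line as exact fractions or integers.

final state: t=27/2, x=459/16, v=0 → d = 459/16
a_max = (9/8−0)/(3/8−0) = 3
max v = 9/4 over t∈[3/4,51/4] → v_max = 9/4
check: 9/4·(3/4+12) = 459/16 ✓

d=459/16 v_max=9/4 a_max=3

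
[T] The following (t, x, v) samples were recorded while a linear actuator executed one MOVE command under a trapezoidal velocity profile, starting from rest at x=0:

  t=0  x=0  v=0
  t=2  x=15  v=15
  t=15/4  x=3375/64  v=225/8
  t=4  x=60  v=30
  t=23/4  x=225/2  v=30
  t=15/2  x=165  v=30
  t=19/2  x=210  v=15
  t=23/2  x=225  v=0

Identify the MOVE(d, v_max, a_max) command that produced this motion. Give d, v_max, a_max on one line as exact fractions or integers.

d=225 v_max=30 a_max=15/2

final state: t=23/2, x=225, v=0 → d = 225
a_max = (15−0)/(2−0) = 15/2
max v = 30 over t∈[4,15/2] → v_max = 30
check: 30·(4+7/2) = 225 ✓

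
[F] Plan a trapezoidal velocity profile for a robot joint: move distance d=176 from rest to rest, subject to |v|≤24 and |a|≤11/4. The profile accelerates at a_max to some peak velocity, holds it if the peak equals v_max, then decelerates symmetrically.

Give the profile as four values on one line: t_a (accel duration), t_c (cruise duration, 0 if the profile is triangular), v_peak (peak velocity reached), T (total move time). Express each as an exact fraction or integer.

v_max²/a_max = 24²/(11/4) = 2304/11
176 < 2304/11 → triangular
v_peak = √(176·11/4) = √484 = 22
t_a = 22/(11/4) = 8; t_c = 0
T = 2·8 = 16

t_a=8 t_c=0 v_peak=22 T=16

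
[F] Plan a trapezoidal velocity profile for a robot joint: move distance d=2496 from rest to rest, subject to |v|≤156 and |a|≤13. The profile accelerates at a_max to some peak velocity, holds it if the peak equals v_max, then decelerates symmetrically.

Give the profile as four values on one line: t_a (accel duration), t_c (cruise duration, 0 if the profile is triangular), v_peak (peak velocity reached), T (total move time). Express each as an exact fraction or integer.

vₘ²/aₘ = 156²/13 = 1872
2496 ≥ 1872 → trapezoidal
t_a = 156/13 = 12; v_peak = 156
d_cruise = 2496 − 1872 = 624; t_c = 624/156 = 4
T = 2·12 + 4 = 28

t_a=12 t_c=4 v_peak=156 T=28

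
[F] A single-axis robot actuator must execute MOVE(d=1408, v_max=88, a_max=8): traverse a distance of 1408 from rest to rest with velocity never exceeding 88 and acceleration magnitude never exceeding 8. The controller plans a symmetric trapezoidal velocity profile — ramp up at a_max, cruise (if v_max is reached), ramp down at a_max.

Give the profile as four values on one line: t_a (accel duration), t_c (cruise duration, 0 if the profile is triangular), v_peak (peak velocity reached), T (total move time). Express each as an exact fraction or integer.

t_a=11 t_c=5 v_peak=88 T=27

vₘ²/aₘ = 88²/8 = 968
1408 ≥ 968 → trapezoidal
t_a = 88/8 = 11; v_peak = 88
d_cruise = 1408 − 968 = 440; t_c = 440/88 = 5
T = 2·11 + 5 = 27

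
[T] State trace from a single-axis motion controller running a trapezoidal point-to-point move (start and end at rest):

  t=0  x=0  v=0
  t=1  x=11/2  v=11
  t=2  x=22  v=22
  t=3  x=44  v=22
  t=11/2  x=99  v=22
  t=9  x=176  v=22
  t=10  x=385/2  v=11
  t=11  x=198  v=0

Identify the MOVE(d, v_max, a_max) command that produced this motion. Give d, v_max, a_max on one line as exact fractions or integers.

d=198 v_max=22 a_max=11

final state: t=11, x=198, v=0 → d = 198
a_max = (11−0)/(1−0) = 11
max v = 22 over t∈[2,9] → v_max = 22
check: 22·(2+7) = 198 ✓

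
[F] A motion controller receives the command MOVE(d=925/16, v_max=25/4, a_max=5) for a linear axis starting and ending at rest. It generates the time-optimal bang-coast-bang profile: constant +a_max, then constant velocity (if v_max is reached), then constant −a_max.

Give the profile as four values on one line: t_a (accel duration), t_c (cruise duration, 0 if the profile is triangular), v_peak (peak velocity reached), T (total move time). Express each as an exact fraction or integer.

t_a=5/4 t_c=8 v_peak=25/4 T=21/2

v_max²/a_max = (25/4)²/5 = 125/16
925/16 ≥ 125/16 ⇒ cruise phase
t_a = (25/4)/5 = 5/4; v_peak = 25/4
d_cruise = 925/16 − 125/16 = 50; t_c = 50/(25/4) = 8
T = 2·5/4 + 8 = 21/2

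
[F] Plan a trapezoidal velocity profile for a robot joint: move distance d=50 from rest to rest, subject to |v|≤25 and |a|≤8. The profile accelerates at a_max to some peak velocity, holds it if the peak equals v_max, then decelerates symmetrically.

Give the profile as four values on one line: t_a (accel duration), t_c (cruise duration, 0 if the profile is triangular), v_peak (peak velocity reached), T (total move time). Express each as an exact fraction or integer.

t_a=5/2 t_c=0 v_peak=20 T=5

(v_max)²/a_max = 25²/8 = 625/8
50 < 625/8 ⇒ no cruise
v_peak = √(50·8) = √400 = 20
t_a = 20/8 = 5/2; t_c = 0
T = 2·5/2 = 5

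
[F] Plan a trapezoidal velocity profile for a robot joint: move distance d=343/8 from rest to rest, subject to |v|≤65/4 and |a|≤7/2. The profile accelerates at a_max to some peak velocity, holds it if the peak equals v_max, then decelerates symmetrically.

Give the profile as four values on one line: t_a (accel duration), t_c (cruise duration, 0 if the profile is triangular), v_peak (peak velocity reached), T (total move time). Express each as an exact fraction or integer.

v_max²/a_max = (65/4)²/(7/2) = 4225/56
343/8 < 4225/56 → triangular
v_peak = √(343/8·7/2) = √(2401/16) = 49/4
t_a = (49/4)/(7/2) = 7/2; t_c = 0
T = 2·7/2 = 7

t_a=7/2 t_c=0 v_peak=49/4 T=7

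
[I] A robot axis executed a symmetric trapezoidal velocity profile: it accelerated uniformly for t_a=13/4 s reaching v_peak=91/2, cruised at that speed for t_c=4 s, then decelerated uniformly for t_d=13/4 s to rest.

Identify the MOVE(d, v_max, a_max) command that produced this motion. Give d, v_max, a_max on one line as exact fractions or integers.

d=2639/8 v_max=91/2 a_max=14

a_max = (91/2)/(13/4) = 14
d_a = ½·91/2·13/4 = 1183/16; d_c = 91/2·4 = 182
d = 2·1183/16 + 182 = 2639/8
t_c = 4 > 0 so v_max = 91/2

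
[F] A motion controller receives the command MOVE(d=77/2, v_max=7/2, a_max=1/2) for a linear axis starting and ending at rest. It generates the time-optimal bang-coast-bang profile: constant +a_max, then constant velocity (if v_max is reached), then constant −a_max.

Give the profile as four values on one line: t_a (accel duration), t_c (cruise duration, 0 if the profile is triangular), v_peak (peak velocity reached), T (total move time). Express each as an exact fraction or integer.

t_a=7 t_c=4 v_peak=7/2 T=18

(v_max)²/a_max = (7/2)²/(1/2) = 49/2
77/2 ≥ 49/2 ⇒ cruise phase
t_a = (7/2)/(1/2) = 7; v_peak = 7/2
d_cruise = 77/2 − 49/2 = 14; t_c = 14/(7/2) = 4
T = 2·7 + 4 = 18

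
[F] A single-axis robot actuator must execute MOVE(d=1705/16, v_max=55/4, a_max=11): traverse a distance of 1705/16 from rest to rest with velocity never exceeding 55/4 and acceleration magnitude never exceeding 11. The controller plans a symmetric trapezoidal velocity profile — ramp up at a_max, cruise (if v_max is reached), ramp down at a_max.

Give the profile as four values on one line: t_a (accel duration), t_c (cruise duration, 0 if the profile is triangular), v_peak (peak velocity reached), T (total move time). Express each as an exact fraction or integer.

t_a=5/4 t_c=13/2 v_peak=55/4 T=9

(v_max)²/a_max = (55/4)²/11 = 275/16
1705/16 ≥ 275/16 ⇒ cruise phase
t_a = (55/4)/11 = 5/4; v_peak = 55/4
d_cruise = 1705/16 − 275/16 = 715/8; t_c = (715/8)/(55/4) = 13/2
T = 2·5/4 + 13/2 = 9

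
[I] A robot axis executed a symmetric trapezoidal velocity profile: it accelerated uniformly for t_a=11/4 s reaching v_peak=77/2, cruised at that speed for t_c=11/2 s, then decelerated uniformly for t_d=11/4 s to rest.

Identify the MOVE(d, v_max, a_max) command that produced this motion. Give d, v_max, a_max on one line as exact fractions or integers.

a_max = (77/2)/(11/4) = 14
d_a = ½·77/2·11/4 = 847/16; d_c = 77/2·11/2 = 847/4
d = 2·847/16 + 847/4 = 2541/8
t_c = 11/2 > 0 so v_max = 77/2

d=2541/8 v_max=77/2 a_max=14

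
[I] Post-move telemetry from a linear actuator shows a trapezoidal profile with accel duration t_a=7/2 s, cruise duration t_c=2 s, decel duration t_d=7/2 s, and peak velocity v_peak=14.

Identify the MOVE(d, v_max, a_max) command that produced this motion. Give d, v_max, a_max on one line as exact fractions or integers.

a_max = 14/(7/2) = 4
d_a = ½·14·7/2 = 49/2; d_c = 14·2 = 28
d = 2·49/2 + 28 = 77
t_c = 2 > 0 so v_max = 14

d=77 v_max=14 a_max=4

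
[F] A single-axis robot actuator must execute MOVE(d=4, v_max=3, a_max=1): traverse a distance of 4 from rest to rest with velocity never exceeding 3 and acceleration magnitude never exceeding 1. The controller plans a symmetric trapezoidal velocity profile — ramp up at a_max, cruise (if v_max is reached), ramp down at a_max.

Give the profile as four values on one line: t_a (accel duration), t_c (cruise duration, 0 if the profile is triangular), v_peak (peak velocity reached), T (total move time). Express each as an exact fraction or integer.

vₘ²/aₘ = 3²/1 = 9
4 < 9 so t_c = 0
v_peak = √(4·1) = √4 = 2
t_a = 2/1 = 2; t_c = 0
T = 2·2 = 4

t_a=2 t_c=0 v_peak=2 T=4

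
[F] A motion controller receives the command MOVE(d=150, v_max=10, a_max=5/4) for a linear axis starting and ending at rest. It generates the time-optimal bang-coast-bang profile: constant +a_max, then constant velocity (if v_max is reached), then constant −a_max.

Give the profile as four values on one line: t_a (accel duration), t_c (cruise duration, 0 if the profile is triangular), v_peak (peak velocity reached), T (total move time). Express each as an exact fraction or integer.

t_a=8 t_c=7 v_peak=10 T=23

v_max²/a_max = 10²/(5/4) = 80
150 ≥ 80 → trapezoidal
t_a = 10/(5/4) = 8; v_peak = 10
d_cruise = 150 − 80 = 70; t_c = 70/10 = 7
T = 2·8 + 7 = 23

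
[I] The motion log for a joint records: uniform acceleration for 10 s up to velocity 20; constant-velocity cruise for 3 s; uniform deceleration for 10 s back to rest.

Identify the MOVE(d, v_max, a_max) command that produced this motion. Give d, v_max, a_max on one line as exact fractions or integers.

d=260 v_max=20 a_max=2

a_max = 20/10 = 2
d_a = ½·20·10 = 100; d_c = 20·3 = 60
d = 2·100 + 60 = 260
t_c = 3 > 0 so v_max = 20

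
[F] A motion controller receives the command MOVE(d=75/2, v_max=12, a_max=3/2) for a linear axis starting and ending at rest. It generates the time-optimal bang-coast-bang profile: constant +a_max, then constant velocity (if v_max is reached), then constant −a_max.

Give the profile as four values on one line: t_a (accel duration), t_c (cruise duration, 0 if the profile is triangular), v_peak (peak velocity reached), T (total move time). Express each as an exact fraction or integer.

t_a=5 t_c=0 v_peak=15/2 T=10

vₘ²/aₘ = 12²/(3/2) = 96
75/2 < 96 so t_c = 0
v_peak = √(75/2·3/2) = √(225/4) = 15/2
t_a = (15/2)/(3/2) = 5; t_c = 0
T = 2·5 = 10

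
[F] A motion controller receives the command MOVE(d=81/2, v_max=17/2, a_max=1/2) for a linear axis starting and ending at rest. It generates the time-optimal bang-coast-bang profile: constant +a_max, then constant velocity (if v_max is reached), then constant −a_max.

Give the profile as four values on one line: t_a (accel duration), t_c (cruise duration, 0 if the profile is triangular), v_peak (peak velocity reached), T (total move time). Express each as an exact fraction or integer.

v_max²/a_max = (17/2)²/(1/2) = 289/2
81/2 < 289/2 so t_c = 0
v_peak = √(81/2·1/2) = √(81/4) = 9/2
t_a = (9/2)/(1/2) = 9; t_c = 0
T = 2·9 = 18

t_a=9 t_c=0 v_peak=9/2 T=18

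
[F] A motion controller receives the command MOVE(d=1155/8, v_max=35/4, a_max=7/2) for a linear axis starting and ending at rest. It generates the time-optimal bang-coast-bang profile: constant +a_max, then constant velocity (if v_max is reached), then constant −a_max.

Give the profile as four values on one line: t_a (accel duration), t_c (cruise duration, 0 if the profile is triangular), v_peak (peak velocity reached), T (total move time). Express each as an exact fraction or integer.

v_max²/a_max = (35/4)²/(7/2) = 175/8
1155/8 ≥ 175/8 → trapezoidal
t_a = (35/4)/(7/2) = 5/2; v_peak = 35/4
d_cruise = 1155/8 − 175/8 = 245/2; t_c = (245/2)/(35/4) = 14
T = 2·5/2 + 14 = 19

t_a=5/2 t_c=14 v_peak=35/4 T=19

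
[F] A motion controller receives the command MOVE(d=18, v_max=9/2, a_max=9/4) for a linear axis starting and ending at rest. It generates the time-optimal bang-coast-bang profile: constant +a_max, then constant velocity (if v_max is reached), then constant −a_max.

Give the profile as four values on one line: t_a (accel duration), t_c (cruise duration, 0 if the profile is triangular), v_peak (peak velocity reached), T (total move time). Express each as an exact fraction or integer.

(v_max)²/a_max = (9/2)²/(9/4) = 9
18 ≥ 9 → trapezoidal
t_a = (9/2)/(9/4) = 2; v_peak = 9/2
d_cruise = 18 − 9 = 9; t_c = 9/(9/2) = 2
T = 2·2 + 2 = 6

t_a=2 t_c=2 v_peak=9/2 T=6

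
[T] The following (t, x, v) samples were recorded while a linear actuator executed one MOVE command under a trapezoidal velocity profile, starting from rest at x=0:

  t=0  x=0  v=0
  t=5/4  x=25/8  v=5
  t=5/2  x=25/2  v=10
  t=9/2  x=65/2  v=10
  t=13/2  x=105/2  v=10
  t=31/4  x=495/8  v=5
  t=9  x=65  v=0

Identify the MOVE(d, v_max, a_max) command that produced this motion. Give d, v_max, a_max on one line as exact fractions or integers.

final state: t=9, x=65, v=0 → d = 65
a_max = (5−0)/(5/4−0) = 4
max v = 10 over t∈[5/2,13/2] → v_max = 10
check: 10·(5/2+4) = 65 ✓

d=65 v_max=10 a_max=4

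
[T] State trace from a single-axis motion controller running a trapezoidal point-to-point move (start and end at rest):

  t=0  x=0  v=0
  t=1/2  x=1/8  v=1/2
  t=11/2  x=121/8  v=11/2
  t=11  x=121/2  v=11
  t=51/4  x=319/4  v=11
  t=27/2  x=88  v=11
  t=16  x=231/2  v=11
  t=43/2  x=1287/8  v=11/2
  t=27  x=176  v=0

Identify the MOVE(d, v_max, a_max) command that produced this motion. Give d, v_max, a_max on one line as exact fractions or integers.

final state: t=27, x=176, v=0 → d = 176
a_max = (1/2−0)/(1/2−0) = 1
max v = 11 over t∈[11,16] → v_max = 11
check: 11·(11+5) = 176 ✓

d=176 v_max=11 a_max=1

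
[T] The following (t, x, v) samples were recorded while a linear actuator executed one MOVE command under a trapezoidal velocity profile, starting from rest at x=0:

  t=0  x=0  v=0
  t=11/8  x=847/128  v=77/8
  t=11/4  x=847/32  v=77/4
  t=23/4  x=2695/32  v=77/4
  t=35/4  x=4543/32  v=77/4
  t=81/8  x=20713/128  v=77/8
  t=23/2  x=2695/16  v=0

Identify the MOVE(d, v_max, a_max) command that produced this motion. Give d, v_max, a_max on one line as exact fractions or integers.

d=2695/16 v_max=77/4 a_max=7

final state: t=23/2, x=2695/16, v=0 → d = 2695/16
a_max = (77/8−0)/(11/8−0) = 7
max v = 77/4 over t∈[11/4,35/4] → v_max = 77/4
check: 77/4·(11/4+6) = 2695/16 ✓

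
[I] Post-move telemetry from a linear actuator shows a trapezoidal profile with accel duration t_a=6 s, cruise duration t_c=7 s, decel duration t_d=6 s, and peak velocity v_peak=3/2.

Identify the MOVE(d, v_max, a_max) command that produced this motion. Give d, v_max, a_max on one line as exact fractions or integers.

d=39/2 v_max=3/2 a_max=1/4

a_max = (3/2)/6 = 1/4
d_a = ½·3/2·6 = 9/2; d_c = 3/2·7 = 21/2
d = 2·9/2 + 21/2 = 39/2
t_c = 7 > 0 → v_max = v_peak = 3/2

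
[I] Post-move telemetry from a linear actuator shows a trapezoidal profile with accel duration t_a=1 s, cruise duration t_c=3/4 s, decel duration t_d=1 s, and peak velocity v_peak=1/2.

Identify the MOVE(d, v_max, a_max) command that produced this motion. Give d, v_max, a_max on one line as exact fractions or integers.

d=7/8 v_max=1/2 a_max=1/2

a_max = (1/2)/1 = 1/2
d_a = ½·1/2·1 = 1/4; d_c = 1/2·3/4 = 3/8
d = 2·1/4 + 3/8 = 7/8
t_c = 3/4 > 0 so v_max = 1/2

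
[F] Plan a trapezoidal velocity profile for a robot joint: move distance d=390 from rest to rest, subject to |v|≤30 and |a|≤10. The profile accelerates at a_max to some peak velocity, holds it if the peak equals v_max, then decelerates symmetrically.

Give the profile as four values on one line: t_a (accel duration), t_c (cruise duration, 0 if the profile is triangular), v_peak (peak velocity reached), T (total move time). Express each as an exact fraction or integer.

v_max²/a_max = 30²/10 = 90
390 ≥ 90 → trapezoidal
t_a = 30/10 = 3; v_peak = 30
d_cruise = 390 − 90 = 300; t_c = 300/30 = 10
T = 2·3 + 10 = 16

t_a=3 t_c=10 v_peak=30 T=16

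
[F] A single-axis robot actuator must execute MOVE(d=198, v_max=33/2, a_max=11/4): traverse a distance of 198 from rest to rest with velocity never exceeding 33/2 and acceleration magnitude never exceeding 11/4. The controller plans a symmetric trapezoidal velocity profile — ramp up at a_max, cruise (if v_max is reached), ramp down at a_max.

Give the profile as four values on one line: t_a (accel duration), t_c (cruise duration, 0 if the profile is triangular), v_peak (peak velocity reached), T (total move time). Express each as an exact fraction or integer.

vₘ²/aₘ = (33/2)²/(11/4) = 99
198 ≥ 99 so v_max reached
t_a = (33/2)/(11/4) = 6; v_peak = 33/2
d_cruise = 198 − 99 = 99; t_c = 99/(33/2) = 6
T = 2·6 + 6 = 18

t_a=6 t_c=6 v_peak=33/2 T=18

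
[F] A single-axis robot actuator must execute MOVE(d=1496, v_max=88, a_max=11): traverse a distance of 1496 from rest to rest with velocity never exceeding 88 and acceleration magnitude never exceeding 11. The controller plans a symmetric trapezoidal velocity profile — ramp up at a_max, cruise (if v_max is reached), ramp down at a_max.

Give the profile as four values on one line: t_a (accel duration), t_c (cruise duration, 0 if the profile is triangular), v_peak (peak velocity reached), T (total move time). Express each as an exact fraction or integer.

t_a=8 t_c=9 v_peak=88 T=25

(v_max)²/a_max = 88²/11 = 704
1496 ≥ 704 so v_max reached
t_a = 88/11 = 8; v_peak = 88
d_cruise = 1496 − 704 = 792; t_c = 792/88 = 9
T = 2·8 + 9 = 25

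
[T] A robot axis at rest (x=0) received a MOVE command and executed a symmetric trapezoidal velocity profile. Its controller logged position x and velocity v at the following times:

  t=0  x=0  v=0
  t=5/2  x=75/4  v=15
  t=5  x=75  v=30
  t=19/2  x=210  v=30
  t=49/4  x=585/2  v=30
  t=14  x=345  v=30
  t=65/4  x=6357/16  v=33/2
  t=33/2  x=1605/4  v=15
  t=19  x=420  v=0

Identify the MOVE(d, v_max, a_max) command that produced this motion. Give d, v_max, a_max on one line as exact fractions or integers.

d=420 v_max=30 a_max=6

final state: t=19, x=420, v=0 → d = 420
a_max = (15−0)/(5/2−0) = 6
max v = 30 over t∈[5,14] → v_max = 30
check: 30·(5+9) = 420 ✓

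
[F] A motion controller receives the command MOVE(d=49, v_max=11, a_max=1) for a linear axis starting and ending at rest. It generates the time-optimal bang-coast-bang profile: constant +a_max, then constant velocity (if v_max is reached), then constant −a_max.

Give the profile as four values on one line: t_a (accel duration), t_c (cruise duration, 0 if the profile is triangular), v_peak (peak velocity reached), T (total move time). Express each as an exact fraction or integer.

vₘ²/aₘ = 11²/1 = 121
49 < 121 → triangular
v_peak = √(49·1) = √49 = 7
t_a = 7/1 = 7; t_c = 0
T = 2·7 = 14

t_a=7 t_c=0 v_peak=7 T=14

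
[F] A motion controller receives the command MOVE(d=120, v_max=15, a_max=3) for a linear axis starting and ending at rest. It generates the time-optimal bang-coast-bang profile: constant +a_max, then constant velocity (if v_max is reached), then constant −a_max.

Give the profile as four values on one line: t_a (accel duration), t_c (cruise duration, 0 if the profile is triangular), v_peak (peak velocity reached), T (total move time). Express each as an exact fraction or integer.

t_a=5 t_c=3 v_peak=15 T=13

(v_max)²/a_max = 15²/3 = 75
120 ≥ 75 ⇒ cruise phase
t_a = 15/3 = 5; v_peak = 15
d_cruise = 120 − 75 = 45; t_c = 45/15 = 3
T = 2·5 + 3 = 13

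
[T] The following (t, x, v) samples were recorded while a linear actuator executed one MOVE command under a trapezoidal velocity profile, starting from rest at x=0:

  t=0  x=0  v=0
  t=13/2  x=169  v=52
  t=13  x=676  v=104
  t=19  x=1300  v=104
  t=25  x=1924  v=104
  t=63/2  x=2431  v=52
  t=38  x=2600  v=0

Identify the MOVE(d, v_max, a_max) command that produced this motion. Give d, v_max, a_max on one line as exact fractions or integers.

final state: t=38, x=2600, v=0 → d = 2600
a_max = (52−0)/(13/2−0) = 8
max v = 104 over t∈[13,25] → v_max = 104
check: 104·(13+12) = 2600 ✓

d=2600 v_max=104 a_max=8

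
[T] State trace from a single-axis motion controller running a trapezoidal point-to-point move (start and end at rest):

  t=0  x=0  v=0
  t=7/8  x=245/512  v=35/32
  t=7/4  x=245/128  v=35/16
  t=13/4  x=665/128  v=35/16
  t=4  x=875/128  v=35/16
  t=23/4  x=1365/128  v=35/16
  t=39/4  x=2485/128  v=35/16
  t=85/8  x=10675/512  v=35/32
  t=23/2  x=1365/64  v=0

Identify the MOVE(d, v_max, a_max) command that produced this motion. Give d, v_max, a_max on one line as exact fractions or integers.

d=1365/64 v_max=35/16 a_max=5/4

final state: t=23/2, x=1365/64, v=0 → d = 1365/64
a_max = (35/32−0)/(7/8−0) = 5/4
max v = 35/16 over t∈[7/4,39/4] → v_max = 35/16
check: 35/16·(7/4+8) = 1365/64 ✓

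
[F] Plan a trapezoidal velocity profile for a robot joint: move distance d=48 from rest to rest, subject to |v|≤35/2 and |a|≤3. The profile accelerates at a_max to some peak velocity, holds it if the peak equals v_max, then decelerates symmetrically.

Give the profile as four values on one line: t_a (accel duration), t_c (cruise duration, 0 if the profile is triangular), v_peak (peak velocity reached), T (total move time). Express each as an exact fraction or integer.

vₘ²/aₘ = (35/2)²/3 = 1225/12
48 < 1225/12 ⇒ no cruise
v_peak = √(48·3) = √144 = 12
t_a = 12/3 = 4; t_c = 0
T = 2·4 = 8

t_a=4 t_c=0 v_peak=12 T=8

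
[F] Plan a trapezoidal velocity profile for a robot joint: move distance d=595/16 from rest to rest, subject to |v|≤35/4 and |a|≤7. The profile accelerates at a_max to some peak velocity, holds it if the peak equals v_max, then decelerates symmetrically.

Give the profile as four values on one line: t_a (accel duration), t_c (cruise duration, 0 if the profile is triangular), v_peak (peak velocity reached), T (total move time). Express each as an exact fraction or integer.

t_a=5/4 t_c=3 v_peak=35/4 T=11/2

v_max²/a_max = (35/4)²/7 = 175/16
595/16 ≥ 175/16 ⇒ cruise phase
t_a = (35/4)/7 = 5/4; v_peak = 35/4
d_cruise = 595/16 − 175/16 = 105/4; t_c = (105/4)/(35/4) = 3
T = 2·5/4 + 3 = 11/2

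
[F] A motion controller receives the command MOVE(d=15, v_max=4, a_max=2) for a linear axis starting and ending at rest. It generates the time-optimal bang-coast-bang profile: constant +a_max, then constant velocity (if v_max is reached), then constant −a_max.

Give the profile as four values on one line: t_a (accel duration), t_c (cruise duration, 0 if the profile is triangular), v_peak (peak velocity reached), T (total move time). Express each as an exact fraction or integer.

t_a=2 t_c=7/4 v_peak=4 T=23/4

v_max²/a_max = 4²/2 = 8
15 ≥ 8 so v_max reached
t_a = 4/2 = 2; v_peak = 4
d_cruise = 15 − 8 = 7; t_c = 7/4
T = 2·2 + 7/4 = 23/4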